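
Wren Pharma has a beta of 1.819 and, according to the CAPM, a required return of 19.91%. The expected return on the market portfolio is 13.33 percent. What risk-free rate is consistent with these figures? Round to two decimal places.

5.30%

E(R) = R_f + β(E(R_m) − R_f) = R_f(1 − β) + β·E(R_m)
19.91% = R_f × (1 − 1.819) + 1.819 × 13.33%
19.91% = R_f × -0.819 + 24.24727%
R_f = (19.91% − 24.24727%) / -0.819 = 5.30%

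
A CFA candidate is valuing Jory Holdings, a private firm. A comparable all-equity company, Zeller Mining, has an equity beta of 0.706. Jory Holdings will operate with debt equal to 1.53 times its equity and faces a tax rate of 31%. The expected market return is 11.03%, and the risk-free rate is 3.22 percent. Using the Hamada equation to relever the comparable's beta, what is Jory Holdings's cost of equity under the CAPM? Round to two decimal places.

14.55%

β_L = β_U × [1 + (1 − t)(D/E)] = 0.706 × [1 + (1 − 0.31) × 1.53]
    = 0.706 × [1 + 0.69 × 1.53] = 0.706 × 2.0557 = 1.4513
MRP = 11.03% − 3.22% = 7.81%
E(R) = R_f + β_L × MRP = 3.22% + 1.4513 × 7.81% = 14.55%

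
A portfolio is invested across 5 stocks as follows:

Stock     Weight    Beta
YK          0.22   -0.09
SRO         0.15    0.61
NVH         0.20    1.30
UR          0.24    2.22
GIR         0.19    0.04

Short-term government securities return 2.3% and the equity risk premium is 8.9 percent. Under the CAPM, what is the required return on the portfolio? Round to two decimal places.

β_P = Σ w_i β_i = 0.22×-0.09 + 0.15×0.61 + 0.20×1.30 + 0.24×2.22 + 0.19×0.04 = 0.8721
E(R_P) = R_f + β_P × MRP = 2.3% + 0.8721 × 8.9% = 10.06%

10.06%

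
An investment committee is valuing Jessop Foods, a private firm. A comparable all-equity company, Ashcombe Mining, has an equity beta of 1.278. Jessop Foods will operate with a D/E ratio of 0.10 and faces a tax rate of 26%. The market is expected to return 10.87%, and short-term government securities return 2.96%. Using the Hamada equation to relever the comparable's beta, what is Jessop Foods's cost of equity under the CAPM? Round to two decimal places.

13.82%

β_L = β_U × [1 + (1 − t)(D/E)] = 1.278 × [1 + (1 − 0.26) × 0.10]
    = 1.278 × [1 + 0.74 × 0.10] = 1.278 × 1.0740 = 1.3726
MRP = 10.87% − 2.96% = 7.91%
E(R) = R_f + β_L × MRP = 2.96% + 1.3726 × 7.91% = 13.82%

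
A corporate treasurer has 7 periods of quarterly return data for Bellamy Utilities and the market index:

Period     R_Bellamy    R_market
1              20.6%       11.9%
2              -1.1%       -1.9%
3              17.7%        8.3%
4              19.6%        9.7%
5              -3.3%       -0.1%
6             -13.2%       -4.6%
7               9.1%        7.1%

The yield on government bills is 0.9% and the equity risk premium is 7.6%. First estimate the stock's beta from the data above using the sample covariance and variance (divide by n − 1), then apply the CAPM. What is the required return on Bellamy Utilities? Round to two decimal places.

16.10%

Mean R_i = (20.6 − 1.1 + 17.7 + 19.6 − 3.3 − 13.2 + 9.1) / 7 = 7.0571%
Mean R_m = (11.9 − 1.9 + 8.3 + 9.7 − 0.1 − 4.6 + 7.1) / 7 = 4.3429%
Σ(R_i − R̄_i)(R_m − R̄_m) = 495.3829  ⇒  Cov = 495.3829 / 6 = 82.5638
Σ(R_m − R̄_m)² = 247.7571  ⇒  Var(R_m) = 247.7571 / 6 = 41.2929
β = Cov / Var(R_m) = 82.5638 / 41.2929 = 1.9995
E(R) = R_f + β × MRP = 0.9% + 1.9995 × 7.6% = 16.10%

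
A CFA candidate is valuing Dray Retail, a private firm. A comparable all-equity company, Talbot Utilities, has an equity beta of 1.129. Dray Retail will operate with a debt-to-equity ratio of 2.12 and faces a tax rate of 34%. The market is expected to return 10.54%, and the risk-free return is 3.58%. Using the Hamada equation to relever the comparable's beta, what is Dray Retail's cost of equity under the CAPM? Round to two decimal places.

β_L = β_U × [1 + (1 − t)(D/E)] = 1.129 × [1 + (1 − 0.34) × 2.12]
    = 1.129 × [1 + 0.66 × 2.12] = 1.129 × 2.3992 = 2.7087
MRP = 10.54% − 3.58% = 6.96%
E(R) = R_f + β_L × MRP = 3.58% + 2.7087 × 6.96% = 22.43%

22.43%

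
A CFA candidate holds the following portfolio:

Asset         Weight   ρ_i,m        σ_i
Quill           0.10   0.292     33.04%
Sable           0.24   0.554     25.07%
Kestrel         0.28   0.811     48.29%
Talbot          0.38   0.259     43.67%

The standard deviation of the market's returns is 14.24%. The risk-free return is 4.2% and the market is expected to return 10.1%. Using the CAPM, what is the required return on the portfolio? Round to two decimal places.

12.30%

β_Quill = 0.292 × 33.04% / 14.24% = 0.6775
β_Sable = 0.554 × 25.07% / 14.24% = 0.9753
β_Kestrel = 0.811 × 48.29% / 14.24% = 2.7502
β_Talbot = 0.259 × 43.67% / 14.24% = 0.7943
β_P = Σ w_i β_i = 0.10×0.6775 + 0.24×0.9753 + 0.28×2.7502 + 0.38×0.7943 = 1.3737
MRP = 10.1% − 4.2% = 5.90%
E(R_P) = R_f + β_P × MRP = 4.2% + 1.3737 × 5.9% = 12.30%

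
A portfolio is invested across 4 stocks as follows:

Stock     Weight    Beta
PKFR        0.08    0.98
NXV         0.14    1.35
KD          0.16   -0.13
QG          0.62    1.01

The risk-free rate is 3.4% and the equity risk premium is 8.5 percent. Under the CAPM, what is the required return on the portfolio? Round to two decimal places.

β_P = Σ w_i β_i = 0.08×0.98 + 0.14×1.35 + 0.16×-0.13 + 0.62×1.01 = 0.8728
E(R_P) = R_f + β_P × MRP = 3.4% + 0.8728 × 8.5% = 10.82%

10.82%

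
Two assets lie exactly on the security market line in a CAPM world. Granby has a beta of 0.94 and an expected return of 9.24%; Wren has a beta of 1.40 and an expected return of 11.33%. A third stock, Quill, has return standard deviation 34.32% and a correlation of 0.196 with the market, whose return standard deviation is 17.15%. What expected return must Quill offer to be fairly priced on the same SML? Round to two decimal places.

MRP = (11.33% − 9.24%) / (1.40 − 0.94) = 4.5435%
R_f = 9.24% − 0.94 × 4.5435% = 4.9691%
β_Quill = ρ·σ_i/σ_m = 0.196 × 34.32 / 17.15 = 0.3922
E(R_Quill) = R_f + β × MRP = 4.9691% + 0.3922 × 4.5435% = 6.75%

6.75%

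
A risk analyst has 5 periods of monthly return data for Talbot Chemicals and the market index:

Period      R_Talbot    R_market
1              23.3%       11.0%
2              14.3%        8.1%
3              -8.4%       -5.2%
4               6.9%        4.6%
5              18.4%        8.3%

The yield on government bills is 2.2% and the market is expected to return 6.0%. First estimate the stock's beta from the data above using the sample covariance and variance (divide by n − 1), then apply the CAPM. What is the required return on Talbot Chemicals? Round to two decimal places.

Mean R_i = (23.3 + 14.3 − 8.4 + 6.9 + 18.4) / 5 = 10.9000%
Mean R_m = (11.0 + 8.1 − 5.2 + 4.6 + 8.3) / 5 = 5.3600%
Σ(R_i − R̄_i)(R_m − R̄_m) = 308.1500  ⇒  Cov = 308.1500 / 4 = 77.0375
Σ(R_m − R̄_m)² = 160.0520  ⇒  Var(R_m) = 160.0520 / 4 = 40.0130
β = Cov / Var(R_m) = 77.0375 / 40.0130 = 1.9253
MRP = 6.0% − 2.2% = 3.80%
E(R) = R_f + β × MRP = 2.2% + 1.9253 × 3.8% = 9.52%

9.52%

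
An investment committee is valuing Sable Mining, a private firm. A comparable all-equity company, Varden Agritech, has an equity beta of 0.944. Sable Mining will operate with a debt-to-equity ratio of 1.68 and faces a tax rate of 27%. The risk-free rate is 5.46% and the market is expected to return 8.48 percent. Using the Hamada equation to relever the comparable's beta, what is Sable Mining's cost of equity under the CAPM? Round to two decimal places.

β_L = β_U × [1 + (1 − t)(D/E)] = 0.944 × [1 + (1 − 0.27) × 1.68]
    = 0.944 × [1 + 0.73 × 1.68] = 0.944 × 2.2264 = 2.1017
MRP = 8.48% − 5.46% = 3.02%
E(R) = R_f + β_L × MRP = 5.46% + 2.1017 × 3.02% = 11.81%

11.81%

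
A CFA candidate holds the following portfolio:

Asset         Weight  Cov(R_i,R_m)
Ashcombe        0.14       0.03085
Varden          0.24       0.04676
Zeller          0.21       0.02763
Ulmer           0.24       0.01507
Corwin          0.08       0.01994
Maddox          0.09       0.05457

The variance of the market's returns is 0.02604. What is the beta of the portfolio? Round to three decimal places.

β_Ashcombe = 0.03085 / 0.02604 = 1.1847
β_Varden = 0.04676 / 0.02604 = 1.7957
β_Zeller = 0.02763 / 0.02604 = 1.0611
β_Ulmer = 0.01507 / 0.02604 = 0.5787
β_Corwin = 0.01994 / 0.02604 = 0.7657
β_Maddox = 0.05457 / 0.02604 = 2.0956
β_P = Σ w_i β_i = 0.14×1.1847 + 0.24×1.7957 + 0.21×1.0611 + 0.24×0.5787 + 0.08×0.7657 + 0.09×2.0956 = 1.2084

1.208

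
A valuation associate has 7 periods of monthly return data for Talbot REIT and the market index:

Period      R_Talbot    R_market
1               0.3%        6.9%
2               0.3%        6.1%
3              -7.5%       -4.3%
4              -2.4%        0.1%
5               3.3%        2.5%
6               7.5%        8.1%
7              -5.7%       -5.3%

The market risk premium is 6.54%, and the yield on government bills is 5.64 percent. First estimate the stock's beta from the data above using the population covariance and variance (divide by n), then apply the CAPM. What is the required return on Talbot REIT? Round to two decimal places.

Mean R_i = (0.3 + 0.3 − 7.5 − 2.4 + 3.3 + 7.5 − 5.7) / 7 = -0.6000%
Mean R_m = (6.9 + 6.1 − 4.3 + 0.1 + 2.5 + 8.1 − 5.3) / 7 = 2.0143%
Σ(R_i − R̄_i)(R_m − R̄_m) = 143.5800  ⇒  Cov = 143.5800 / 7 = 20.5114
Σ(R_m − R̄_m)² = 174.8686  ⇒  Var(R_m) = 174.8686 / 7 = 24.9812
β = Cov / Var(R_m) = 20.5114 / 24.9812 = 0.8211
E(R) = R_f + β × MRP = 5.64% + 0.8211 × 6.54% = 11.01%

11.01%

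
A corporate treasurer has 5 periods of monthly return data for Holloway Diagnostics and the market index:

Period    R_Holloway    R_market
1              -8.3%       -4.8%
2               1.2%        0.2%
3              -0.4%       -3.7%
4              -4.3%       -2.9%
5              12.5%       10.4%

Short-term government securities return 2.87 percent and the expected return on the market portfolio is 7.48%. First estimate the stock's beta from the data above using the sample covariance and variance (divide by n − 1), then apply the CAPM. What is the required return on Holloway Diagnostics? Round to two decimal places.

8.41%

Mean R_i = (-8.3 + 1.2 − 0.4 − 4.3 + 12.5) / 5 = 0.1400%
Mean R_m = (-4.8 + 0.2 − 3.7 − 2.9 + 10.4) / 5 = -0.1600%
Σ(R_i − R̄_i)(R_m − R̄_m) = 184.1420  ⇒  Cov = 184.1420 / 4 = 46.0355
Σ(R_m − R̄_m)² = 153.2120  ⇒  Var(R_m) = 153.2120 / 4 = 38.3030
β = Cov / Var(R_m) = 46.0355 / 38.3030 = 1.2019
MRP = 7.48% − 2.87% = 4.61%
E(R) = R_f + β × MRP = 2.87% + 1.2019 × 4.61% = 8.41%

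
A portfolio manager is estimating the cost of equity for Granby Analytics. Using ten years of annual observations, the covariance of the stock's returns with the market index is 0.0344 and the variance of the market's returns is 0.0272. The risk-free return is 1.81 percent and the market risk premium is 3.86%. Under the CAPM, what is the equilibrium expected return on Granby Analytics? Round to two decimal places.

6.69%

β = Cov(R_i, R_m) / Var(R_m) = 0.0344 / 0.0272 = 1.2647
E(R) = R_f + β × MRP = 1.81% + 1.2647 × 3.86% = 6.69%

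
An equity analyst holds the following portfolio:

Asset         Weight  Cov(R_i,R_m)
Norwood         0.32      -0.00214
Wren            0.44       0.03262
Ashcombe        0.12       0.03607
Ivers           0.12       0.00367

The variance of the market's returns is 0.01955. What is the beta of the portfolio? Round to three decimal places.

0.943

β_Norwood = -0.00214 / 0.01955 = -0.1095
β_Wren = 0.03262 / 0.01955 = 1.6685
β_Ashcombe = 0.03607 / 0.01955 = 1.8450
β_Ivers = 0.00367 / 0.01955 = 0.1877
β_P = Σ w_i β_i = 0.32×-0.1095 + 0.44×1.6685 + 0.12×1.8450 + 0.12×0.1877 = 0.9430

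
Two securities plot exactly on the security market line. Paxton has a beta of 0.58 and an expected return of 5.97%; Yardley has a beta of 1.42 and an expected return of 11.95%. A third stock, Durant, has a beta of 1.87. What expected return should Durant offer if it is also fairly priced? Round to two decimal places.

MRP (SML slope) = (11.95% − 5.97%) / (1.42 − 0.58) = 5.98% / 0.84 = 7.1190%
R_f (intercept) = 5.97% − 0.58 × 7.1190% = 1.8410%
E(R_Durant) = R_f + β × MRP = 1.8410% + 1.87 × 7.1190% = 15.15%

15.15%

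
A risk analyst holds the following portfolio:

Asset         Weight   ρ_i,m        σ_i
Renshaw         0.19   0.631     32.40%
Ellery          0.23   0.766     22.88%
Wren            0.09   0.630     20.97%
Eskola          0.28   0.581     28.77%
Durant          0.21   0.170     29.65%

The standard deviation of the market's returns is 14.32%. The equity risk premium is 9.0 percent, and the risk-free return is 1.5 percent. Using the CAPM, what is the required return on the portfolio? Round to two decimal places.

10.83%

β_Renshaw = 0.631 × 32.40% / 14.32% = 1.4277
β_Ellery = 0.766 × 22.88% / 14.32% = 1.2239
β_Wren = 0.630 × 20.97% / 14.32% = 0.9226
β_Eskola = 0.581 × 28.77% / 14.32% = 1.1673
β_Durant = 0.170 × 29.65% / 14.32% = 0.3520
β_P = Σ w_i β_i = 0.19×1.4277 + 0.23×1.2239 + 0.09×0.9226 + 0.28×1.1673 + 0.21×0.3520 = 1.0366
E(R_P) = R_f + β_P × MRP = 1.5% + 1.0366 × 9.0% = 10.83%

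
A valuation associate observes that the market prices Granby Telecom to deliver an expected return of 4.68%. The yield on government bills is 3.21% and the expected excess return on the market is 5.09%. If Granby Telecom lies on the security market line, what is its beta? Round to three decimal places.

β = (E(R) − R_f) / MRP = (4.68% − 3.21%) / 5.09% = 1.47% / 5.09% = 0.289

0.289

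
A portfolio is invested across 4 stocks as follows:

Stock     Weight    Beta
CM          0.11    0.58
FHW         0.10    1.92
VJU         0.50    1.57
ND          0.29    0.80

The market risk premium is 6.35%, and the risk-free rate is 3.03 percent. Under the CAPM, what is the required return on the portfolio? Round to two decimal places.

11.11%

β_P = Σ w_i β_i = 0.11×0.58 + 0.10×1.92 + 0.50×1.57 + 0.29×0.80 = 1.2728
E(R_P) = R_f + β_P × MRP = 3.03% + 1.2728 × 6.35% = 11.11%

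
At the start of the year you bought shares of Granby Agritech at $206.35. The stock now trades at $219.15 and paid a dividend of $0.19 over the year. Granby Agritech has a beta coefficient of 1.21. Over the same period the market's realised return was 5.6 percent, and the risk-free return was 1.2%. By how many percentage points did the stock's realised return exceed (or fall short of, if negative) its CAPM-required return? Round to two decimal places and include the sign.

Realised HPR = (P1 + D1 − P0) / P0 = (219.15 + 0.19 − 206.35) / 206.35 = 12.99 / 206.35 = 6.2951%
MRP = 5.6% − 1.2% = 4.40%
CAPM required = R_f + β·MRP = 1.2% + 1.21 × 4.4% = 6.5240%
α = realised − required = 6.2951% − 6.5240% = -0.23%

-0.23%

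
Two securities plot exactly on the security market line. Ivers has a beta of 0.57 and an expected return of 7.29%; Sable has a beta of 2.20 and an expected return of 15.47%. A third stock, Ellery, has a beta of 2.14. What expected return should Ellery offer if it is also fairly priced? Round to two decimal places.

15.17%

MRP (SML slope) = (15.47% − 7.29%) / (2.20 − 0.57) = 8.18% / 1.63 = 5.0184%
R_f (intercept) = 7.29% − 0.57 × 5.0184% = 4.4295%
E(R_Ellery) = R_f + β × MRP = 4.4295% + 2.14 × 5.0184% = 15.17%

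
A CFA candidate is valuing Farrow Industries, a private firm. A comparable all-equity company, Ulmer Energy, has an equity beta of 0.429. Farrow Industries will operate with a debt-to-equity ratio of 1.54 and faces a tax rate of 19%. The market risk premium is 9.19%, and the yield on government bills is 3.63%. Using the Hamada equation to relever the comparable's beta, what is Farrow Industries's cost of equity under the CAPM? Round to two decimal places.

β_L = β_U × [1 + (1 − t)(D/E)] = 0.429 × [1 + (1 − 0.19) × 1.54]
    = 0.429 × [1 + 0.81 × 1.54] = 0.429 × 2.2474 = 0.9641
E(R) = R_f + β_L × MRP = 3.63% + 0.9641 × 9.19% = 12.49%

12.49%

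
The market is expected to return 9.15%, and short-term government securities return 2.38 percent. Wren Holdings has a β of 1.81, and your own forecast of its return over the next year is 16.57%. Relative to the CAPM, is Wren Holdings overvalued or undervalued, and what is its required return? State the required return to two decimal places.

MRP = 9.15% − 2.38% = 6.77%
Required return = R_f + β·MRP = 2.38% + 1.81 × 6.77% = 14.63%
Forecast 16.57% > required 14.63% → the stock plots above the SML → undervalued.

Undervalued; required return 14.63%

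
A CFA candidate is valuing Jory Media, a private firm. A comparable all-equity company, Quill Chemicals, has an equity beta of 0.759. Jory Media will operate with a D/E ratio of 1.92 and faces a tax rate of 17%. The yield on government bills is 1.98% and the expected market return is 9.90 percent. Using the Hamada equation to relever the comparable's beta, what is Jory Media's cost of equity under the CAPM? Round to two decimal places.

17.57%

β_L = β_U × [1 + (1 − t)(D/E)] = 0.759 × [1 + (1 − 0.17) × 1.92]
    = 0.759 × [1 + 0.83 × 1.92] = 0.759 × 2.5936 = 1.9685
MRP = 9.90% − 1.98% = 7.92%
E(R) = R_f + β_L × MRP = 1.98% + 1.9685 × 7.92% = 17.57%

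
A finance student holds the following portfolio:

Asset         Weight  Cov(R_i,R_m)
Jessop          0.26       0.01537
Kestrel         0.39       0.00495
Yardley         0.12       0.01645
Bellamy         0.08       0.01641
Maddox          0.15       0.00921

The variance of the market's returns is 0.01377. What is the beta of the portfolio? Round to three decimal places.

β_Jessop = 0.01537 / 0.01377 = 1.1162
β_Kestrel = 0.00495 / 0.01377 = 0.3595
β_Yardley = 0.01645 / 0.01377 = 1.1946
β_Bellamy = 0.01641 / 0.01377 = 1.1917
β_Maddox = 0.00921 / 0.01377 = 0.6688
β_P = Σ w_i β_i = 0.26×1.1162 + 0.39×0.3595 + 0.12×1.1946 + 0.08×1.1917 + 0.15×0.6688 = 0.7694

0.769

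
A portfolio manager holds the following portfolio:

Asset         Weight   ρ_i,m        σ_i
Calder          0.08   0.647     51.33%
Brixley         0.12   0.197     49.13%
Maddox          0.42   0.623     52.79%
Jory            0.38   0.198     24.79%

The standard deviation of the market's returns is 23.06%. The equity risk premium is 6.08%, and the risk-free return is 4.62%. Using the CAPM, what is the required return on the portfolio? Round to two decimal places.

β_Calder = 0.647 × 51.33% / 23.06% = 1.4402
β_Brixley = 0.197 × 49.13% / 23.06% = 0.4197
β_Maddox = 0.623 × 52.79% / 23.06% = 1.4262
β_Jory = 0.198 × 24.79% / 23.06% = 0.2129
β_P = Σ w_i β_i = 0.08×1.4402 + 0.12×0.4197 + 0.42×1.4262 + 0.38×0.2129 = 0.8455
E(R_P) = R_f + β_P × MRP = 4.62% + 0.8455 × 6.08% = 9.76%

9.76%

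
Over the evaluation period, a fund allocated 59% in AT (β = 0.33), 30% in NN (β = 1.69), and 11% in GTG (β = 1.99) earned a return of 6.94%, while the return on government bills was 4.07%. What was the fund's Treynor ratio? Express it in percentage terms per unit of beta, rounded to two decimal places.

3.12%

β_P = 0.59×0.33 + 0.30×1.69 + 0.11×1.99 = 0.9206
Treynor = (R_P − R_f) / β_P = (6.94% − 4.07%) / 0.9206 = 2.87% / 0.9206 = 3.12%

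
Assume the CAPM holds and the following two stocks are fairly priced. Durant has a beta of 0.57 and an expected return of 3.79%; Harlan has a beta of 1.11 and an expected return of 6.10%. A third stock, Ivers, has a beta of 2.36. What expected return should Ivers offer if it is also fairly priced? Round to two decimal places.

11.45%

MRP (SML slope) = (6.10% − 3.79%) / (1.11 − 0.57) = 2.31% / 0.54 = 4.2778%
R_f (intercept) = 3.79% − 0.57 × 4.2778% = 1.3517%
E(R_Ivers) = R_f + β × MRP = 1.3517% + 2.36 × 4.2778% = 11.45%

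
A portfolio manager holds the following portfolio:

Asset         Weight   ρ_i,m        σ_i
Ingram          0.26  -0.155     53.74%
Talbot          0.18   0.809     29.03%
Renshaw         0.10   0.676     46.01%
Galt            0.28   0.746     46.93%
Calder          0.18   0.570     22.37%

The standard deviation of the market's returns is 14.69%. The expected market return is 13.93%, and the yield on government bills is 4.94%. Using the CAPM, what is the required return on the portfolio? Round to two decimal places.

15.51%

β_Ingram = -0.155 × 53.74% / 14.69% = -0.5670
β_Talbot = 0.809 × 29.03% / 14.69% = 1.5987
β_Renshaw = 0.676 × 46.01% / 14.69% = 2.1173
β_Galt = 0.746 × 46.93% / 14.69% = 2.3832
β_Calder = 0.570 × 22.37% / 14.69% = 0.8680
β_P = Σ w_i β_i = 0.26×-0.5670 + 0.18×1.5987 + 0.10×2.1173 + 0.28×2.3832 + 0.18×0.8680 = 1.1756
MRP = 13.93% − 4.94% = 8.99%
E(R_P) = R_f + β_P × MRP = 4.94% + 1.1756 × 8.99% = 15.51%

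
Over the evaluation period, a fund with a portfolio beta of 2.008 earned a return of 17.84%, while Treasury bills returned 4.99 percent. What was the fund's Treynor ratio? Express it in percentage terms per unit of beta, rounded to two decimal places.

6.40%

Treynor = (R_P − R_f) / β_P = (17.84% − 4.99%) / 2.0080 = 12.85% / 2.0080 = 6.40%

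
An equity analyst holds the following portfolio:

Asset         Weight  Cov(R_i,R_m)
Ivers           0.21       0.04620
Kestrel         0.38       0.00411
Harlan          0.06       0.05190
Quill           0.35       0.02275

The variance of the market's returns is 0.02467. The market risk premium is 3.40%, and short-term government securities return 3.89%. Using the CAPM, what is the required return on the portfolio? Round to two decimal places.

β_Ivers = 0.04620 / 0.02467 = 1.8727
β_Kestrel = 0.00411 / 0.02467 = 0.1666
β_Harlan = 0.05190 / 0.02467 = 2.1038
β_Quill = 0.02275 / 0.02467 = 0.9222
β_P = Σ w_i β_i = 0.21×1.8727 + 0.38×0.1666 + 0.06×2.1038 + 0.35×0.9222 = 0.9056
E(R_P) = R_f + β_P × MRP = 3.89% + 0.9056 × 3.40% = 6.97%

6.97%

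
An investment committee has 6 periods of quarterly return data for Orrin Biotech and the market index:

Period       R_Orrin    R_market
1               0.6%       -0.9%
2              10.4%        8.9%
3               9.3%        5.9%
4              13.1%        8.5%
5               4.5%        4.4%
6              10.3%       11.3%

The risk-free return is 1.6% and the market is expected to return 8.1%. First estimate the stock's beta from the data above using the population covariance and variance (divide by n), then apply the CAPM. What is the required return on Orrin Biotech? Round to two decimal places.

Mean R_i = (0.6 + 10.4 + 9.3 + 13.1 + 4.5 + 10.3) / 6 = 8.0333%
Mean R_m = (-0.9 + 8.9 + 5.9 + 8.5 + 4.4 + 11.3) / 6 = 6.3500%
Σ(R_i − R̄_i)(R_m − R̄_m) = 88.3600  ⇒  Cov = 88.3600 / 6 = 14.7267
Σ(R_m − R̄_m)² = 92.1950  ⇒  Var(R_m) = 92.1950 / 6 = 15.3658
β = Cov / Var(R_m) = 14.7267 / 15.3658 = 0.9584
MRP = 8.1% − 1.6% = 6.50%
E(R) = R_f + β × MRP = 1.6% + 0.9584 × 6.5% = 7.83%

7.83%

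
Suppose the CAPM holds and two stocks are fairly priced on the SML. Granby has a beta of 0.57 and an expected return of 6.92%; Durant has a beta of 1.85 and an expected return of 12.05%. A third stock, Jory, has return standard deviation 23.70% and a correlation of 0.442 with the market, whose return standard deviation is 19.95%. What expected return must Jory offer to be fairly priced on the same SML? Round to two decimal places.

MRP = (12.05% − 6.92%) / (1.85 − 0.57) = 4.0078%
R_f = 6.92% − 0.57 × 4.0078% = 4.6356%
β_Jory = ρ·σ_i/σ_m = 0.442 × 23.70 / 19.95 = 0.5251
E(R_Jory) = R_f + β × MRP = 4.6356% + 0.5251 × 4.0078% = 6.74%

6.74%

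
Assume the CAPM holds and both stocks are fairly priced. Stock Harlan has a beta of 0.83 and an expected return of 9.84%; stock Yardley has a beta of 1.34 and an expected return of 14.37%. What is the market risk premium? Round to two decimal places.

Both satisfy E(R) = R_f + β·MRP, so the slope of the SML is
MRP = (14.37% − 9.84%) / (1.34 − 0.83) = 4.53% / 0.51 = 8.8824%

8.88%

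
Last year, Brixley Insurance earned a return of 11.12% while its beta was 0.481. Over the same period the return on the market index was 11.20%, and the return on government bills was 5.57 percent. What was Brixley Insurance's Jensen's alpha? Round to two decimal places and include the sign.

Market excess return = 11.20% − 5.57% = 5.63%
CAPM benchmark = R_f + β(R_m − R_f) = 5.57% + 0.481 × 5.63% = 8.27803%
α = actual − benchmark = 11.12% − 8.27803% = +2.84%

+2.84%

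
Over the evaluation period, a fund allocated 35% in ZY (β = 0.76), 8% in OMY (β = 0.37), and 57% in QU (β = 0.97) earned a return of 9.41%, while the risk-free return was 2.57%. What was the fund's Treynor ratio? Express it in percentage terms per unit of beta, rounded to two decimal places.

β_P = 0.35×0.76 + 0.08×0.37 + 0.57×0.97 = 0.8485
Treynor = (R_P − R_f) / β_P = (9.41% − 2.57%) / 0.8485 = 6.84% / 0.8485 = 8.06%

8.06%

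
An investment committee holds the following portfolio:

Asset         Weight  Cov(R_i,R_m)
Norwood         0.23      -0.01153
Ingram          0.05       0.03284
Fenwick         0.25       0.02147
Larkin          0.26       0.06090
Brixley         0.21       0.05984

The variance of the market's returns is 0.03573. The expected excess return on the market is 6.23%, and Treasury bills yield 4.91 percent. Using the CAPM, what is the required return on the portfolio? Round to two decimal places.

10.62%

β_Norwood = -0.01153 / 0.03573 = -0.3227
β_Ingram = 0.03284 / 0.03573 = 0.9191
β_Fenwick = 0.02147 / 0.03573 = 0.6009
β_Larkin = 0.06090 / 0.03573 = 1.7045
β_Brixley = 0.05984 / 0.03573 = 1.6748
β_P = Σ w_i β_i = 0.23×-0.3227 + 0.05×0.9191 + 0.25×0.6009 + 0.26×1.7045 + 0.21×1.6748 = 0.9168
E(R_P) = R_f + β_P × MRP = 4.91% + 0.9168 × 6.23% = 10.62%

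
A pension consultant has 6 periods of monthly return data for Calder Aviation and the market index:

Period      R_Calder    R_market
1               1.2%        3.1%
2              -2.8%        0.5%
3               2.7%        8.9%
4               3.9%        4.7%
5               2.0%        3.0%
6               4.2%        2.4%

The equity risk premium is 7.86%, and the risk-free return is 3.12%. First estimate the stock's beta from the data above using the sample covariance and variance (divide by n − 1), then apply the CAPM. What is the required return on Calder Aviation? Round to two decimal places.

Mean R_i = (1.2 − 2.8 + 2.7 + 3.9 + 2.0 + 4.2) / 6 = 1.8667%
Mean R_m = (3.1 + 0.5 + 8.9 + 4.7 + 3.0 + 2.4) / 6 = 3.7667%
Σ(R_i − R̄_i)(R_m − R̄_m) = 18.5733  ⇒  Cov = 18.5733 / 5 = 3.7147
Σ(R_m − R̄_m)² = 40.7933  ⇒  Var(R_m) = 40.7933 / 5 = 8.1587
β = Cov / Var(R_m) = 3.7147 / 8.1587 = 0.4553
E(R) = R_f + β × MRP = 3.12% + 0.4553 × 7.86% = 6.70%

6.70%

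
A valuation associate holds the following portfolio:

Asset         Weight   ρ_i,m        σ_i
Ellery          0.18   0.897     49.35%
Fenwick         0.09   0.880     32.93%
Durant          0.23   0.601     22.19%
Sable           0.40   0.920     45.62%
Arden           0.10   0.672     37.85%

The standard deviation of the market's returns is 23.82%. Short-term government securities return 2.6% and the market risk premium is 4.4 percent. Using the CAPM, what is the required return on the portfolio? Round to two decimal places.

β_Ellery = 0.897 × 49.35% / 23.82% = 1.8584
β_Fenwick = 0.880 × 32.93% / 23.82% = 1.2166
β_Durant = 0.601 × 22.19% / 23.82% = 0.5599
β_Sable = 0.920 × 45.62% / 23.82% = 1.7620
β_Arden = 0.672 × 37.85% / 23.82% = 1.0678
β_P = Σ w_i β_i = 0.18×1.8584 + 0.09×1.2166 + 0.23×0.5599 + 0.40×1.7620 + 0.10×1.0678 = 1.3844
E(R_P) = R_f + β_P × MRP = 2.6% + 1.3844 × 4.4% = 8.69%

8.69%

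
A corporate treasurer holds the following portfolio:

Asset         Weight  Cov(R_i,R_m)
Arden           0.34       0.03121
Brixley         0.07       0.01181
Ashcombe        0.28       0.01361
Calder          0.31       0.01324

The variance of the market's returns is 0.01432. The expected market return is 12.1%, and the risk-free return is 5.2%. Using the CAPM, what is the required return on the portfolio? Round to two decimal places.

14.53%

β_Arden = 0.03121 / 0.01432 = 2.1795
β_Brixley = 0.01181 / 0.01432 = 0.8247
β_Ashcombe = 0.01361 / 0.01432 = 0.9504
β_Calder = 0.01324 / 0.01432 = 0.9246
β_P = Σ w_i β_i = 0.34×2.1795 + 0.07×0.8247 + 0.28×0.9504 + 0.31×0.9246 = 1.3515
MRP = 12.1% − 5.2% = 6.90%
E(R_P) = R_f + β_P × MRP = 5.2% + 1.3515 × 6.9% = 14.53%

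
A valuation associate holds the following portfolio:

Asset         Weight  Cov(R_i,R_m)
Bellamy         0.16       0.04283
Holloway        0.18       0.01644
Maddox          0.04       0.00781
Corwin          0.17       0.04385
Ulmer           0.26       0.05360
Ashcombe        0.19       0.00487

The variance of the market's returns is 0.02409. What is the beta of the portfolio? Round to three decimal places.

1.347

β_Bellamy = 0.04283 / 0.02409 = 1.7779
β_Holloway = 0.01644 / 0.02409 = 0.6824
β_Maddox = 0.00781 / 0.02409 = 0.3242
β_Corwin = 0.04385 / 0.02409 = 1.8203
β_Ulmer = 0.05360 / 0.02409 = 2.2250
β_Ashcombe = 0.00487 / 0.02409 = 0.2022
β_P = Σ w_i β_i = 0.16×1.7779 + 0.18×0.6824 + 0.04×0.3242 + 0.17×1.8203 + 0.26×2.2250 + 0.19×0.2022 = 1.3466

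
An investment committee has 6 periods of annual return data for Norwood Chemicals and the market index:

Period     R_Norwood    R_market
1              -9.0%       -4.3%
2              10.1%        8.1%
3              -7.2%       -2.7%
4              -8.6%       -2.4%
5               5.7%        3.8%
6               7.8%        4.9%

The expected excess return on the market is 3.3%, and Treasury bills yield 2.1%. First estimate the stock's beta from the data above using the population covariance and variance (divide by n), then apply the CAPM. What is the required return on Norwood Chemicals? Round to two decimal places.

Mean R_i = (-9.0 + 10.1 − 7.2 − 8.6 + 5.7 + 7.8) / 6 = -0.2000%
Mean R_m = (-4.3 + 8.1 − 2.7 − 2.4 + 3.8 + 4.9) / 6 = 1.2333%
Σ(R_i − R̄_i)(R_m − R̄_m) = 221.9500  ⇒  Cov = 221.9500 / 6 = 36.9917
Σ(R_m − R̄_m)² = 126.4733  ⇒  Var(R_m) = 126.4733 / 6 = 21.0789
β = Cov / Var(R_m) = 36.9917 / 21.0789 = 1.7549
E(R) = R_f + β × MRP = 2.1% + 1.7549 × 3.3% = 7.89%

7.89%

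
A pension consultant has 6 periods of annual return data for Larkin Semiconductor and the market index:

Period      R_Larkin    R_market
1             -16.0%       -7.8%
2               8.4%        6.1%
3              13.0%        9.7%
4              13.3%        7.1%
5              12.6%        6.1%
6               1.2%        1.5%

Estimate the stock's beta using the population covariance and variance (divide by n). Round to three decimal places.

1.796

Mean R_i = (-16.0 + 8.4 + 13.0 + 13.3 + 12.6 + 1.2) / 6 = 5.4167%
Mean R_m = (-7.8 + 6.1 + 9.7 + 7.1 + 6.1 + 1.5) / 6 = 3.7833%
Σ(R_i − R̄_i)(R_m − R̄_m) = 352.2717  ⇒  Cov = 352.2717 / 6 = 58.7120
Σ(R_m − R̄_m)² = 196.1283  ⇒  Var(R_m) = 196.1283 / 6 = 32.6881
β = Cov / Var(R_m) = 58.7120 / 32.6881 = 1.7961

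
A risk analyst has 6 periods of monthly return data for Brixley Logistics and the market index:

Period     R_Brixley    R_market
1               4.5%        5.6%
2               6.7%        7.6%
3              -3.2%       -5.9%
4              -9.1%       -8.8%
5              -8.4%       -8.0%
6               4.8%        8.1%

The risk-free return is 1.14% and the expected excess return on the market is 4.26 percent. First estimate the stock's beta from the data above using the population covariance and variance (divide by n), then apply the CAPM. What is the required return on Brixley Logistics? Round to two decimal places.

Mean R_i = (4.5 + 6.7 − 3.2 − 9.1 − 8.4 + 4.8) / 6 = -0.7833%
Mean R_m = (5.6 + 7.6 − 5.9 − 8.8 − 8.0 + 8.1) / 6 = -0.2333%
Σ(R_i − R̄_i)(R_m − R̄_m) = 280.0633  ⇒  Cov = 280.0633 / 6 = 46.6772
Σ(R_m − R̄_m)² = 330.6533  ⇒  Var(R_m) = 330.6533 / 6 = 55.1089
β = Cov / Var(R_m) = 46.6772 / 55.1089 = 0.8470
E(R) = R_f + β × MRP = 1.14% + 0.8470 × 4.26% = 4.75%

4.75%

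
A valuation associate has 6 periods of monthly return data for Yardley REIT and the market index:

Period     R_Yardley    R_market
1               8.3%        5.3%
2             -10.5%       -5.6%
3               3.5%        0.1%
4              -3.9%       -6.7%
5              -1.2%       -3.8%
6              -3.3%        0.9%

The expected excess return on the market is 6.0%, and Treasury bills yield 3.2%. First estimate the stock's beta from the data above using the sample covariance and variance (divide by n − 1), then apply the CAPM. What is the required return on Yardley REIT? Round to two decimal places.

10.11%

Mean R_i = (8.3 − 10.5 + 3.5 − 3.9 − 1.2 − 3.3) / 6 = -1.1833%
Mean R_m = (5.3 − 5.6 + 0.1 − 6.7 − 3.8 + 0.9) / 6 = -1.6333%
Σ(R_i − R̄_i)(R_m − R̄_m) = 119.2633  ⇒  Cov = 119.2633 / 5 = 23.8527
Σ(R_m − R̄_m)² = 103.5933  ⇒  Var(R_m) = 103.5933 / 5 = 20.7187
β = Cov / Var(R_m) = 23.8527 / 20.7187 = 1.1513
E(R) = R_f + β × MRP = 3.2% + 1.1513 × 6.0% = 10.11%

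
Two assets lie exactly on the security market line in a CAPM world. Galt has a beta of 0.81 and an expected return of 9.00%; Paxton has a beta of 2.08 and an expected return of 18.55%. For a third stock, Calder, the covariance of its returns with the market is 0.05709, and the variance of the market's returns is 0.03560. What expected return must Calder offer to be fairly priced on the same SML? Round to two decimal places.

14.97%

MRP = (18.55% − 9.00%) / (2.08 − 0.81) = 7.5197%
R_f = 9.00% − 0.81 × 7.5197% = 2.9090%
β_Calder = Cov / Var(R_m) = 0.05709 / 0.03560 = 1.6037
E(R_Calder) = R_f + β × MRP = 2.9090% + 1.6037 × 7.5197% = 14.97%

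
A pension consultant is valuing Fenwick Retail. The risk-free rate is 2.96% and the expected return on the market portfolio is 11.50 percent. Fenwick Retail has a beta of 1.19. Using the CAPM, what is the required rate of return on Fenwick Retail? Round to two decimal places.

13.12%

Market risk premium = E(R_m) − R_f = 11.50% − 2.96% = 8.54%
E(R) = R_f + β × MRP = 2.96% + 1.19 × 8.54% = 13.12%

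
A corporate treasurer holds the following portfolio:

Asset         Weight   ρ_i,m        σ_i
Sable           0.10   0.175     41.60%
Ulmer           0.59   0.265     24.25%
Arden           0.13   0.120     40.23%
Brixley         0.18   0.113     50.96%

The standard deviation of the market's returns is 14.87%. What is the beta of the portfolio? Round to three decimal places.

β_Sable = 0.175 × 41.60% / 14.87% = 0.4896
β_Ulmer = 0.265 × 24.25% / 14.87% = 0.4322
β_Arden = 0.120 × 40.23% / 14.87% = 0.3247
β_Brixley = 0.113 × 50.96% / 14.87% = 0.3873
β_P = Σ w_i β_i = 0.10×0.4896 + 0.59×0.4322 + 0.13×0.3247 + 0.18×0.3873 = 0.4159

0.416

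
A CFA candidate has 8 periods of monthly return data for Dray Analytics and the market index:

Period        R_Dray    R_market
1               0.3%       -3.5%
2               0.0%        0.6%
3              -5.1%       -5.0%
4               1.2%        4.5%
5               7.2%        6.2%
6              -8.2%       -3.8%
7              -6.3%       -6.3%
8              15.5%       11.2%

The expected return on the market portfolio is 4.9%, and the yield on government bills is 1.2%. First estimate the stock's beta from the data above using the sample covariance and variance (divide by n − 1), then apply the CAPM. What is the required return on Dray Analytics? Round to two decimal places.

Mean R_i = (0.3 + 0.0 − 5.1 + 1.2 + 7.2 − 8.2 − 6.3 + 15.5) / 8 = 0.5750%
Mean R_m = (-3.5 + 0.6 − 5.0 + 4.5 + 6.2 − 3.8 − 6.3 + 11.2) / 8 = 0.4875%
Σ(R_i − R̄_i)(R_m − R̄_m) = 316.6975  ⇒  Cov = 316.6975 / 7 = 45.2425
Σ(R_m − R̄_m)² = 273.9688  ⇒  Var(R_m) = 273.9688 / 7 = 39.1384
β = Cov / Var(R_m) = 45.2425 / 39.1384 = 1.1560
MRP = 4.9% − 1.2% = 3.70%
E(R) = R_f + β × MRP = 1.2% + 1.1560 × 3.7% = 5.48%

5.48%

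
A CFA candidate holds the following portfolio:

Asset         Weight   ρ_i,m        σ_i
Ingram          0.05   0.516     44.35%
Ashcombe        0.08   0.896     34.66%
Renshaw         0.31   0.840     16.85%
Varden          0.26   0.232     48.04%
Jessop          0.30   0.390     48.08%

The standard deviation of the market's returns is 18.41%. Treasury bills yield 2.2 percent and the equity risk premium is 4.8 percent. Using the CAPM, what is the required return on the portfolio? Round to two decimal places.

β_Ingram = 0.516 × 44.35% / 18.41% = 1.2431
β_Ashcombe = 0.896 × 34.66% / 18.41% = 1.6869
β_Renshaw = 0.840 × 16.85% / 18.41% = 0.7688
β_Varden = 0.232 × 48.04% / 18.41% = 0.6054
β_Jessop = 0.390 × 48.08% / 18.41% = 1.0185
β_P = Σ w_i β_i = 0.05×1.2431 + 0.08×1.6869 + 0.31×0.7688 + 0.26×0.6054 + 0.30×1.0185 = 0.8984
E(R_P) = R_f + β_P × MRP = 2.2% + 0.8984 × 4.8% = 6.51%

6.51%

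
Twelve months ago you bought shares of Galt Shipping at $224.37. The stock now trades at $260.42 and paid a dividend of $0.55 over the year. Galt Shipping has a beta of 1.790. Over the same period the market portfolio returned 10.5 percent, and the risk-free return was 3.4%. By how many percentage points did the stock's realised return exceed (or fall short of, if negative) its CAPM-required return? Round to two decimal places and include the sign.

+0.20%

Realised HPR = (P1 + D1 − P0) / P0 = (260.42 + 0.55 − 224.37) / 224.37 = 36.60 / 224.37 = 16.3123%
MRP = 10.5% − 3.4% = 7.10%
CAPM required = R_f + β·MRP = 3.4% + 1.790 × 7.1% = 16.1090%
α = realised − required = 16.3123% − 16.1090% = +0.20%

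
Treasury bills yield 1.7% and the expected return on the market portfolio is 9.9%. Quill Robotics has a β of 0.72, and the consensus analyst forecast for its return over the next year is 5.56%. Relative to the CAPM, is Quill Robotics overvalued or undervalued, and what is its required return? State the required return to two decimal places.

MRP = 9.9% − 1.7% = 8.20%
Required return = R_f + β·MRP = 1.7% + 0.72 × 8.2% = 7.60%
Forecast 5.56% < required 7.60% → the stock plots below the SML → overvalued.

Overvalued; required return 7.60%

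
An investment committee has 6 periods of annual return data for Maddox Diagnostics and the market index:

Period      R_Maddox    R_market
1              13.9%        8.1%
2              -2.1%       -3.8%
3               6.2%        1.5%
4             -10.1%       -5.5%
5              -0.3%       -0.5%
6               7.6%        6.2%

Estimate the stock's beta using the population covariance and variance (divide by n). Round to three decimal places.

Mean R_i = (13.9 − 2.1 + 6.2 − 10.1 − 0.3 + 7.6) / 6 = 2.5333%
Mean R_m = (8.1 − 3.8 + 1.5 − 5.5 − 0.5 + 6.2) / 6 = 1.0000%
Σ(R_i − R̄_i)(R_m − R̄_m) = 217.4900  ⇒  Cov = 217.4900 / 6 = 36.2483
Σ(R_m − R̄_m)² = 145.2400  ⇒  Var(R_m) = 145.2400 / 6 = 24.2067
β = Cov / Var(R_m) = 36.2483 / 24.2067 = 1.4974

1.497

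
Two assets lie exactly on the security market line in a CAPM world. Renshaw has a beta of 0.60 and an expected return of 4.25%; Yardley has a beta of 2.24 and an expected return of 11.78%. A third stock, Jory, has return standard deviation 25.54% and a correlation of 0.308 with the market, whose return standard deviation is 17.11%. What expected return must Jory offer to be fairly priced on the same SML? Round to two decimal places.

3.61%

MRP = (11.78% − 4.25%) / (2.24 − 0.60) = 4.5915%
R_f = 4.25% − 0.60 × 4.5915% = 1.4951%
β_Jory = ρ·σ_i/σ_m = 0.308 × 25.54 / 17.11 = 0.4597
E(R_Jory) = R_f + β × MRP = 1.4951% + 0.4597 × 4.5915% = 3.61%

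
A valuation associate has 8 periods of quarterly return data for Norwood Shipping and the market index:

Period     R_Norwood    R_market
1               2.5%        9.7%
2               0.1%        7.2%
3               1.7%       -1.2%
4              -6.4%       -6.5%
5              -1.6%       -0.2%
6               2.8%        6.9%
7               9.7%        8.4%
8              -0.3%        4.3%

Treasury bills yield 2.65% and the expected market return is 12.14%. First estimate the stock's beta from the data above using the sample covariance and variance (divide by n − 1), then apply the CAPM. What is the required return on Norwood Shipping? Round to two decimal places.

8.32%

Mean R_i = (2.5 + 0.1 + 1.7 − 6.4 − 1.6 + 2.8 + 9.7 − 0.3) / 8 = 1.0625%
Mean R_m = (9.7 + 7.2 − 1.2 − 6.5 − 0.2 + 6.9 + 8.4 + 4.3) / 8 = 3.5750%
Σ(R_i − R̄_i)(R_m − R̄_m) = 133.9725  ⇒  Cov = 133.9725 / 7 = 19.1389
Σ(R_m − R̄_m)² = 224.0750  ⇒  Var(R_m) = 224.0750 / 7 = 32.0107
β = Cov / Var(R_m) = 19.1389 / 32.0107 = 0.5979
MRP = 12.14% − 2.65% = 9.49%
E(R) = R_f + β × MRP = 2.65% + 0.5979 × 9.49% = 8.32%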